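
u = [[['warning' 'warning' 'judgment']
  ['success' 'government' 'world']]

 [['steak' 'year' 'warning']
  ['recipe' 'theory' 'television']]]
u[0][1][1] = 'government'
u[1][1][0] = 'recipe'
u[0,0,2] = 'judgment'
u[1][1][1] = 'theory'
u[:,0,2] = ['judgment', 'warning']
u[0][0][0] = 'warning'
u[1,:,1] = ['year', 'theory']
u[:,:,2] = [['judgment', 'world'], ['warning', 'television']]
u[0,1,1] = 'government'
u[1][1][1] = 'theory'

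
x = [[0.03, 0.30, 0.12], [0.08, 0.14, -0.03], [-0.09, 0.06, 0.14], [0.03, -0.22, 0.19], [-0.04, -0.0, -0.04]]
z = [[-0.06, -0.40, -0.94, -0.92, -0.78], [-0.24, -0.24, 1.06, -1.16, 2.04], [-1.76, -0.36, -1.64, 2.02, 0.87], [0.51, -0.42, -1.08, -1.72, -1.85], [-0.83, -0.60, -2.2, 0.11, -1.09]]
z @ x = [[0.05, 0.07, -0.27], [-0.24, 0.21, -0.18], [0.09, -1.12, -0.08], [0.10, 0.41, -0.33], [0.17, -0.49, -0.33]]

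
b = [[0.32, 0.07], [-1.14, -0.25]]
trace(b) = 0.07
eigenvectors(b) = [[0.27, -0.21], [-0.96, 0.98]]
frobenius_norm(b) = 1.21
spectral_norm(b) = 1.21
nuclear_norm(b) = 1.21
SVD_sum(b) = [[0.32, 0.07], [-1.14, -0.25]] + [[0.0,-0.00], [0.00,-0.0]]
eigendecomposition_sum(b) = [[0.31,0.07], [-1.10,-0.24]] + [[0.01,0.0], [-0.04,-0.01]]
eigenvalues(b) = [0.07, -0.0]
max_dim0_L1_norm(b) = 1.46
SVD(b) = [[-0.27, 0.96],[0.96, 0.27]] @ diag([1.2121880929863995, 0.0001649908963445341]) @ [[-0.98, -0.21], [0.21, -0.98]]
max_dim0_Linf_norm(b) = 1.14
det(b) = -0.00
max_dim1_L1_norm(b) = 1.39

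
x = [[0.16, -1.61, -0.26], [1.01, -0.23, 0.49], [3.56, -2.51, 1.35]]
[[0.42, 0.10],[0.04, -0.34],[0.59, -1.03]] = x @ [[-0.01, -0.11], [-0.26, 0.00], [-0.02, -0.47]]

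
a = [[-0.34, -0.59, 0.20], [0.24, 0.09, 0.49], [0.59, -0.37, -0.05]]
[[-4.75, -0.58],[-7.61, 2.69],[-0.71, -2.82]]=a @ [[-0.63, -1.82], [3.06, 3.95], [-15.78, 5.65]]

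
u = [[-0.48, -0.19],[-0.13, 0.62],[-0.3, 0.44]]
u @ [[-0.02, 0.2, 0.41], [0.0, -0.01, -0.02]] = [[0.01, -0.09, -0.19],[0.0, -0.03, -0.07],[0.01, -0.06, -0.13]]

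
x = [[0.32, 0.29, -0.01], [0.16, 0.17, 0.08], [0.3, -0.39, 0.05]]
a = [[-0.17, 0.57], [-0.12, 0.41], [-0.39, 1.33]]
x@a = [[-0.09, 0.29], [-0.08, 0.27], [-0.02, 0.08]]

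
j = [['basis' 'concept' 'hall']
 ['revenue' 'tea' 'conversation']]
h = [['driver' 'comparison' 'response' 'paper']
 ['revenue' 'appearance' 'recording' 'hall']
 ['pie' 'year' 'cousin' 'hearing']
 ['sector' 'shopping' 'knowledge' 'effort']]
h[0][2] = 'response'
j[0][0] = 'basis'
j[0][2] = 'hall'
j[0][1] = 'concept'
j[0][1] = 'concept'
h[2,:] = ['pie', 'year', 'cousin', 'hearing']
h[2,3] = 'hearing'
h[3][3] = 'effort'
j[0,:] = ['basis', 'concept', 'hall']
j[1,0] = 'revenue'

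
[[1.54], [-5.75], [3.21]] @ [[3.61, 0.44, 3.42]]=[[5.56, 0.68, 5.27], [-20.76, -2.53, -19.66], [11.59, 1.41, 10.98]]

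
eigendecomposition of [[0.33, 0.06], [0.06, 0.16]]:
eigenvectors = [[0.95, -0.30], [0.3, 0.95]]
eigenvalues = [0.35, 0.14]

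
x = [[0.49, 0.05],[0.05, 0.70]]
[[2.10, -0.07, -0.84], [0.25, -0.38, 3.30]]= x @ [[4.29, -0.09, -2.22], [0.05, -0.53, 4.88]]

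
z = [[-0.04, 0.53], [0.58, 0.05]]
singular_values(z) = [0.58, 0.53]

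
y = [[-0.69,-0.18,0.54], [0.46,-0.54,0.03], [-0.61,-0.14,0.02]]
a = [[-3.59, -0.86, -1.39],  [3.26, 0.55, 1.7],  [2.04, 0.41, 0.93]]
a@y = [[2.93, 1.31, -1.99], [-3.03, -1.12, 1.81], [-1.79, -0.72, 1.13]]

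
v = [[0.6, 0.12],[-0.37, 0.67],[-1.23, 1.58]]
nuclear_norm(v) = 2.72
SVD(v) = [[-0.13, -0.97], [0.35, -0.23], [0.93, -0.05]] @ diag([2.1579197987816574, 0.5593586881654122]) @ [[-0.63, 0.78], [-0.78, -0.63]]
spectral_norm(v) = 2.16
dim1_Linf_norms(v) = [0.6, 0.67, 1.58]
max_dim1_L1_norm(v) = 2.81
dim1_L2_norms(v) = [0.61, 0.77, 2.0]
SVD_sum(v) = [[0.18, -0.22], [-0.47, 0.59], [-1.25, 1.56]] + [[0.42, 0.34],[0.10, 0.08],[0.02, 0.02]]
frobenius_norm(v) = 2.23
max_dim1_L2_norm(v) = 2.0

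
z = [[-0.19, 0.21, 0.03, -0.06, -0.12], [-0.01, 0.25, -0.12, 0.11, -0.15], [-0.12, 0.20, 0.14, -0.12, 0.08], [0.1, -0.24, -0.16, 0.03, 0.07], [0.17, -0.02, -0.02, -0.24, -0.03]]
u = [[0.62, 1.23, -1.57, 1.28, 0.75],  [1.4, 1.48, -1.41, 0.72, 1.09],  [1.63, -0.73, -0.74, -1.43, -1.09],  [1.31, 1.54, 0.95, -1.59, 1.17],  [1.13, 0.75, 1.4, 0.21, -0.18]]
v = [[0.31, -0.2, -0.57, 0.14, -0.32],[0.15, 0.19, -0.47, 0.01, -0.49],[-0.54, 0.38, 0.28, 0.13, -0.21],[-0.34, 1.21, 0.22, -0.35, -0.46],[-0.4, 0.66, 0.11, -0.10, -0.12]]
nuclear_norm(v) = 3.37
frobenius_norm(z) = 0.70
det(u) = 7.36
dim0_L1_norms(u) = [6.09, 5.73, 6.07, 5.23, 4.28]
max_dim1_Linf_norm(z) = 0.25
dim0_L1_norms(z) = [0.59, 0.92, 0.47, 0.56, 0.45]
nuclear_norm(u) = 11.26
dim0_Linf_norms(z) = [0.19, 0.25, 0.16, 0.24, 0.15]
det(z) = -0.00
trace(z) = 0.20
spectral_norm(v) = 1.74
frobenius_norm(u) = 5.84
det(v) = -0.00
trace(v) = 0.31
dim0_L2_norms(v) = [0.83, 1.46, 0.83, 0.41, 0.78]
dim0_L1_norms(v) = [1.74, 2.64, 1.65, 0.73, 1.6]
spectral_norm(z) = 0.54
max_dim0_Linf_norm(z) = 0.25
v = u @ z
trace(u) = -0.41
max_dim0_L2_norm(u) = 2.83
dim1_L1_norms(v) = [1.54, 1.31, 1.54, 2.58, 1.39]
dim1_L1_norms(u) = [5.45, 6.1, 5.62, 6.56, 3.67]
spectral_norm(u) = 3.87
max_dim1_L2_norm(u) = 2.98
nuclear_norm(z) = 1.35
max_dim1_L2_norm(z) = 0.33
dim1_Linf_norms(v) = [0.57, 0.49, 0.54, 1.21, 0.66]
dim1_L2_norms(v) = [0.76, 0.72, 0.76, 1.4, 0.8]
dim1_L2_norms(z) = [0.31, 0.33, 0.31, 0.31, 0.3]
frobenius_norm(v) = 2.07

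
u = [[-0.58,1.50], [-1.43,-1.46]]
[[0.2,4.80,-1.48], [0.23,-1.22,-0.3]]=u @ [[-0.21, -1.73, 0.87], [0.05, 2.53, -0.65]]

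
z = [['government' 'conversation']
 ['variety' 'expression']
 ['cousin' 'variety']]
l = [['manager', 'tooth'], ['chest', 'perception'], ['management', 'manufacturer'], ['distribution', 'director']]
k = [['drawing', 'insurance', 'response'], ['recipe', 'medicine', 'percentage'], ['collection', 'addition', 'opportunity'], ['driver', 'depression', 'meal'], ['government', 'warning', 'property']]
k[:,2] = ['response', 'percentage', 'opportunity', 'meal', 'property']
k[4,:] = ['government', 'warning', 'property']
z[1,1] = 'expression'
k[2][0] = 'collection'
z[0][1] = 'conversation'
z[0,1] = 'conversation'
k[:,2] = ['response', 'percentage', 'opportunity', 'meal', 'property']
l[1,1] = 'perception'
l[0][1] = 'tooth'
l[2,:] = ['management', 'manufacturer']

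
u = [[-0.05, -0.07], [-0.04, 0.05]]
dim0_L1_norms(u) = [0.09, 0.12]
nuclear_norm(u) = 0.15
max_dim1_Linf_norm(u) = 0.07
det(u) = -0.01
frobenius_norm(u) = 0.11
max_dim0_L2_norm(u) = 0.09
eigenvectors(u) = [[-0.95, 0.5], [-0.31, -0.87]]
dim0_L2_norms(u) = [0.06, 0.09]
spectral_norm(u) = 0.09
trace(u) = 0.00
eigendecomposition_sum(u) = [[-0.06, -0.04], [-0.02, -0.01]] + [[0.01, -0.04], [-0.02, 0.06]]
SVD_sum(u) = [[-0.03, -0.08], [0.01, 0.03]] + [[-0.02, 0.01], [-0.05, 0.02]]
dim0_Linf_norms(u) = [0.05, 0.07]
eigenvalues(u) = [-0.07, 0.07]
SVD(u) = [[-0.93, 0.36],[0.36, 0.93]] @ diag([0.08933034373659253, 0.05933034373659253]) @ [[0.36, 0.93], [-0.93, 0.36]]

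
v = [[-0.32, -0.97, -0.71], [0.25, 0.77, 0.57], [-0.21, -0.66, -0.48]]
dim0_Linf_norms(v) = [0.32, 0.97, 0.71]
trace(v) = -0.03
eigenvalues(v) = [(-0.01+0.08j), (-0.01-0.08j), (-0.01+0j)]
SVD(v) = [[-0.69, -0.59, 0.42], [0.55, -0.05, 0.83], [-0.47, 0.81, 0.36]] @ diag([1.7993701014339207, 0.006156520596113022, 0.005416208990853378]) @ [[0.25,0.78,0.57], [0.93,-0.37,0.09], [-0.28,-0.51,0.82]]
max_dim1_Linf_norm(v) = 0.97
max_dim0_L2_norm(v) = 1.4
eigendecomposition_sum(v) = [[-0.15-0.03j, (-0.48-0.13j), (-0.36-0.05j)],  [0.12+0.03j, 0.38+0.11j, (0.29+0.04j)],  [(-0.11-0j), (-0.33-0.03j), (-0.24+0.01j)]] + [[-0.15+0.03j, -0.48+0.13j, (-0.36+0.05j)],  [(0.12-0.03j), (0.38-0.11j), (0.29-0.04j)],  [-0.11+0.00j, (-0.33+0.03j), (-0.24-0.01j)]] + [[-0.01+0.00j, (-0.01+0j), 0.00+0.00j], [0.00-0.00j, -0j, -0.00-0.00j], [-0j, 0.00-0.00j, (-0-0j)]]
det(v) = -0.00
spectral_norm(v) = 1.80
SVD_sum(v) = [[-0.32, -0.97, -0.71],  [0.25, 0.77, 0.57],  [-0.21, -0.66, -0.48]] + [[-0.0,0.00,-0.00],[-0.00,0.00,-0.0],[0.0,-0.0,0.0]] + [[-0.00, -0.0, 0.00],[-0.0, -0.0, 0.0],[-0.00, -0.00, 0.0]]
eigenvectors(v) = [[(0.69+0j), 0.69-0.00j, (0.97+0j)], [-0.55-0.00j, (-0.55+0j), (-0.19+0j)], [0.46-0.08j, 0.46+0.08j, (-0.16+0j)]]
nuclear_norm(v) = 1.81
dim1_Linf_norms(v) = [0.97, 0.77, 0.66]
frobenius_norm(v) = 1.80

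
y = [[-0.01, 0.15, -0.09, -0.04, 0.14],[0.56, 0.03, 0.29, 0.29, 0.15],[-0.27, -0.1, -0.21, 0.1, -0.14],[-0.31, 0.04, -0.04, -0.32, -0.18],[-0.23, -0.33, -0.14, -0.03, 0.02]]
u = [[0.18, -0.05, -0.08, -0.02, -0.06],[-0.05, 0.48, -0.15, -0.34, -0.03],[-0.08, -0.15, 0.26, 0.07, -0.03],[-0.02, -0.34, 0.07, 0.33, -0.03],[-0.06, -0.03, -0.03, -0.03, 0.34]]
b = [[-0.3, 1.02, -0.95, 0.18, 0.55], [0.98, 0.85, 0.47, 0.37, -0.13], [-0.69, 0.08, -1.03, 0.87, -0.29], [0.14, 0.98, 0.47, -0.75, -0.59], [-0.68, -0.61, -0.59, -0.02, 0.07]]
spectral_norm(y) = 0.92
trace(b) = -1.16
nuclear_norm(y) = 1.80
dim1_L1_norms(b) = [3.0, 2.8, 2.96, 2.93, 1.97]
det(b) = -0.28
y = u @ b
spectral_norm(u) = 0.80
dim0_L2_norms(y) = [0.73, 0.38, 0.4, 0.45, 0.31]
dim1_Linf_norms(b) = [1.02, 0.98, 1.03, 0.98, 0.68]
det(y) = 0.00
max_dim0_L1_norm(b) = 3.54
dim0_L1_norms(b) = [2.79, 3.54, 3.51, 2.19, 1.63]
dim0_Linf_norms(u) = [0.18, 0.48, 0.26, 0.34, 0.34]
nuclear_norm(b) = 6.02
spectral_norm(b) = 2.28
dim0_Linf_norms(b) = [0.98, 1.02, 1.03, 0.87, 0.59]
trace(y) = -0.49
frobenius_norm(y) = 1.06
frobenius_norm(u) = 0.93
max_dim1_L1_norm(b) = 3.0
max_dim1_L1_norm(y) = 1.32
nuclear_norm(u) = 1.59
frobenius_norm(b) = 3.18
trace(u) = 1.59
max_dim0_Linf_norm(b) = 1.03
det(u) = 0.00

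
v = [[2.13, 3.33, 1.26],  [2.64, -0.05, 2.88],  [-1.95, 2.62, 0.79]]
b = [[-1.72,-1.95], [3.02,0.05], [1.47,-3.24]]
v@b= [[8.25, -8.07], [-0.46, -14.48], [12.43, 1.37]]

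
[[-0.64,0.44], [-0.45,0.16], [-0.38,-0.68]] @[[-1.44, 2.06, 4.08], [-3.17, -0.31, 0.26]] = [[-0.47, -1.45, -2.50], [0.14, -0.98, -1.79], [2.7, -0.57, -1.73]]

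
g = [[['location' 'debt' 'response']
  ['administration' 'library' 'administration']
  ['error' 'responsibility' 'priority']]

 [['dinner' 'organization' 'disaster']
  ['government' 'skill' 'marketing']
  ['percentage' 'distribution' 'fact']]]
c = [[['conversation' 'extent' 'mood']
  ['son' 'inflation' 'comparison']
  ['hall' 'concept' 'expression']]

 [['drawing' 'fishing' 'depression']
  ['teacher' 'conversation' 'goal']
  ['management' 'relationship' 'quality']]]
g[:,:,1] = [['debt', 'library', 'responsibility'], ['organization', 'skill', 'distribution']]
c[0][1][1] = 'inflation'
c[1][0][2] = 'depression'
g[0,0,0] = 'location'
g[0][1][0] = 'administration'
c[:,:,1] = [['extent', 'inflation', 'concept'], ['fishing', 'conversation', 'relationship']]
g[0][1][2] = 'administration'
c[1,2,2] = 'quality'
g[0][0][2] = 'response'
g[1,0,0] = 'dinner'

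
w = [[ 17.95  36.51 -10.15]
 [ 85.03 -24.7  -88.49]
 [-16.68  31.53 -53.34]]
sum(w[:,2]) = -151.98000000000002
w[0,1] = 36.51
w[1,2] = -88.49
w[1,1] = -24.7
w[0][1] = 36.51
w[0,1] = 36.51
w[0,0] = 17.95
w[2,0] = -16.68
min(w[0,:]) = -10.15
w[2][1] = 31.53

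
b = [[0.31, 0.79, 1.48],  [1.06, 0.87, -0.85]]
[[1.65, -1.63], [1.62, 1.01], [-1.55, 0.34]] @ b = [[-1.22, -0.11, 3.83], [1.57, 2.16, 1.54], [-0.12, -0.93, -2.58]]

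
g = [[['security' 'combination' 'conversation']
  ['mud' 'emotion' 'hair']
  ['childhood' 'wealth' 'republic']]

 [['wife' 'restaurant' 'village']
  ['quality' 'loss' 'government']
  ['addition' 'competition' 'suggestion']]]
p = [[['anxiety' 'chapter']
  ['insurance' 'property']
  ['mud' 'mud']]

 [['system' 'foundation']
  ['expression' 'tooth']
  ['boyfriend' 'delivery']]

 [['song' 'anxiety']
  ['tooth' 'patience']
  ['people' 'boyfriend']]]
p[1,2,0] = 'boyfriend'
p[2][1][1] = 'patience'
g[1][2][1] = 'competition'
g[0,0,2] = 'conversation'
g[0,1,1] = 'emotion'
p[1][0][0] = 'system'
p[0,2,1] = 'mud'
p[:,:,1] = [['chapter', 'property', 'mud'], ['foundation', 'tooth', 'delivery'], ['anxiety', 'patience', 'boyfriend']]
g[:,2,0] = ['childhood', 'addition']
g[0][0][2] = 'conversation'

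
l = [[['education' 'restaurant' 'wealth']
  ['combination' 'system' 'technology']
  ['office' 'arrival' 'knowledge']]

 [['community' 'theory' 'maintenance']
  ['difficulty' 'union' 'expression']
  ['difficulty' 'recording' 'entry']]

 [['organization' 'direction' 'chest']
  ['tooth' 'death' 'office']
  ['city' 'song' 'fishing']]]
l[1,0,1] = 'theory'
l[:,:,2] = [['wealth', 'technology', 'knowledge'], ['maintenance', 'expression', 'entry'], ['chest', 'office', 'fishing']]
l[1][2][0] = 'difficulty'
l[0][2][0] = 'office'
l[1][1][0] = 'difficulty'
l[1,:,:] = [['community', 'theory', 'maintenance'], ['difficulty', 'union', 'expression'], ['difficulty', 'recording', 'entry']]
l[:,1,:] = [['combination', 'system', 'technology'], ['difficulty', 'union', 'expression'], ['tooth', 'death', 'office']]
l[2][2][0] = 'city'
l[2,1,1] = 'death'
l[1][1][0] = 'difficulty'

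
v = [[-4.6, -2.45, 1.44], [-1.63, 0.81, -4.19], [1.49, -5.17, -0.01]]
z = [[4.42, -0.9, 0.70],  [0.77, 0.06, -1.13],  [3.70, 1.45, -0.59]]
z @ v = [[-17.82,-15.18,10.13], [-5.32,4.00,0.87], [-20.26,-4.84,-0.74]]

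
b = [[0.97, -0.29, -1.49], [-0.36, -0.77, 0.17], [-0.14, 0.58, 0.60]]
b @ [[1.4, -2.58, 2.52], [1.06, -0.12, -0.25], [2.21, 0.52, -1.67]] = [[-2.24, -3.24, 5.01], [-0.94, 1.11, -1.0], [1.74, 0.60, -1.50]]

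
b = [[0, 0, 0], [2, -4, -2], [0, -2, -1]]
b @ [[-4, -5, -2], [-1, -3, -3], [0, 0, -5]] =[[0, 0, 0], [-4, 2, 18], [2, 6, 11]]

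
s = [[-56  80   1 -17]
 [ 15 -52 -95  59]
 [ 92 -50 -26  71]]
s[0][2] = 1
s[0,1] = 80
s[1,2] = -95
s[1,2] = -95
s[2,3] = 71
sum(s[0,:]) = 8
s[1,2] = -95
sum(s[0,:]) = 8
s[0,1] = 80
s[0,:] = [-56, 80, 1, -17]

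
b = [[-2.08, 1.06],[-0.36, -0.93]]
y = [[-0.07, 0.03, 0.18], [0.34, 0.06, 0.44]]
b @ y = [[0.51, 0.0, 0.09], [-0.29, -0.07, -0.47]]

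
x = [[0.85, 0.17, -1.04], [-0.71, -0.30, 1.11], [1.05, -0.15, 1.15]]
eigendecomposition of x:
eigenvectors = [[-0.11+0.56j, (-0.11-0.56j), (-0.03+0j)], [(0.19-0.5j), 0.19+0.50j, 0.99+0.00j], [0.62+0.00j, 0.62-0.00j, 0.14+0.00j]]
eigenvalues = [(0.91+1.07j), (0.91-1.07j), (-0.13+0j)]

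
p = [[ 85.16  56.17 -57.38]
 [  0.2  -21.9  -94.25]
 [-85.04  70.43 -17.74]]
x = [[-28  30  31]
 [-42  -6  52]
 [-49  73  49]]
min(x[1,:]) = -42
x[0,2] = 31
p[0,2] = -57.38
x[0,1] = 30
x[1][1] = -6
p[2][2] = -17.74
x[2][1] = 73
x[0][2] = 31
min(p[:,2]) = -94.25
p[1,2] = -94.25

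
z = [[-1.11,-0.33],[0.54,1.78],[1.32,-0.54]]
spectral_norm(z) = 2.01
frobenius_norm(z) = 2.61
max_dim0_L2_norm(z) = 1.89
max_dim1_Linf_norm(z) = 1.78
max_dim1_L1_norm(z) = 2.32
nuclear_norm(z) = 3.68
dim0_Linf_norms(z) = [1.32, 1.78]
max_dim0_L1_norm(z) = 2.97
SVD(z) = [[0.47,0.40], [-0.86,0.4], [-0.19,-0.82]] @ diag([2.0126028758164822, 1.6686610393531778]) @ [[-0.62, -0.79], [-0.79, 0.62]]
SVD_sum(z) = [[-0.58, -0.74], [1.07, 1.37], [0.24, 0.31]] + [[-0.53, 0.41], [-0.53, 0.41], [1.08, -0.85]]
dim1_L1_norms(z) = [1.44, 2.32, 1.86]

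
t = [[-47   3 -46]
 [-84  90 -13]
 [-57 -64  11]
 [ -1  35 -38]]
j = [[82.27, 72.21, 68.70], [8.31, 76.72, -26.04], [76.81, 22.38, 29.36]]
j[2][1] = 22.38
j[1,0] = 8.31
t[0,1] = 3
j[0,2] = 68.7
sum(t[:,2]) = -86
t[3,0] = -1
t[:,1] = [3, 90, -64, 35]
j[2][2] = 29.36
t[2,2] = 11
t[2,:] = [-57, -64, 11]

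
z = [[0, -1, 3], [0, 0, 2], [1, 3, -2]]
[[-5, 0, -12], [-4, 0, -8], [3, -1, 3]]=z@[[2, -1, -5], [-1, 0, 0], [-2, 0, -4]]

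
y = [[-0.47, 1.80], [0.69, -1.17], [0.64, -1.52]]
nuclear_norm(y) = 3.13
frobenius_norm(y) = 2.83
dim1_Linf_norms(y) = [1.8, 1.17, 1.52]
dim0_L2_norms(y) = [1.05, 2.63]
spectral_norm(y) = 2.82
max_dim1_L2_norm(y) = 1.86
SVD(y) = [[-0.66, -0.67], [0.48, -0.72], [0.59, -0.17]] @ diag([2.8160253602331236, 0.3096791412476968]) @ [[0.36, -0.93], [-0.93, -0.36]]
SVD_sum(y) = [[-0.66, 1.73], [0.48, -1.25], [0.59, -1.54]] + [[0.19,0.07], [0.21,0.08], [0.05,0.02]]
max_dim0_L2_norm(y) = 2.63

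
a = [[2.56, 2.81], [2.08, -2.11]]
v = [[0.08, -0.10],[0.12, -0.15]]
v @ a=[[-0.00, 0.44], [-0.0, 0.65]]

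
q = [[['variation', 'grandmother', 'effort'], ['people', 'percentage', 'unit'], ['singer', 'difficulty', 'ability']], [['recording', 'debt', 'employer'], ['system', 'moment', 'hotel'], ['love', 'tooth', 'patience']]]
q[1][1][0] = 'system'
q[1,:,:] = [['recording', 'debt', 'employer'], ['system', 'moment', 'hotel'], ['love', 'tooth', 'patience']]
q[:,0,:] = [['variation', 'grandmother', 'effort'], ['recording', 'debt', 'employer']]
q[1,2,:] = ['love', 'tooth', 'patience']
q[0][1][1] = 'percentage'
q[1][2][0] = 'love'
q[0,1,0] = 'people'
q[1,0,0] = 'recording'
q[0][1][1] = 'percentage'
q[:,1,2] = ['unit', 'hotel']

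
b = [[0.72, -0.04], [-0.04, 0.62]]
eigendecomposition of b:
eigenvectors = [[0.94, 0.33], [-0.33, 0.94]]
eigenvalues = [0.73, 0.61]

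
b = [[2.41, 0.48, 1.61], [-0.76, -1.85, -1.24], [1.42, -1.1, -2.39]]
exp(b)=[[15.32, 0.52, 4.59], [-3.73, 0.12, -1.25], [4.92, 0.02, 1.60]]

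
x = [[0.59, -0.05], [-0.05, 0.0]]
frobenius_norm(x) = 0.59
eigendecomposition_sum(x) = [[0.59, -0.05], [-0.05, 0.00]] + [[-0.00, -0.00], [-0.00, -0.0]]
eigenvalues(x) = [0.59, -0.0]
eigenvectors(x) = [[1.00, 0.08],[-0.08, 1.0]]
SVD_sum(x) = [[0.59, -0.05],[-0.05, 0.00]] + [[-0.0, -0.00], [-0.00, -0.00]]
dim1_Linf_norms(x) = [0.59, 0.05]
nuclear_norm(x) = 0.60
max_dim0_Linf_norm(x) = 0.59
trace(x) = 0.59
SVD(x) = [[-1.00, 0.08],  [0.08, 1.00]] @ diag([0.5942072860075436, 0.0042072860075436065]) @ [[-1.0,0.08], [-0.08,-1.0]]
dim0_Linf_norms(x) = [0.59, 0.05]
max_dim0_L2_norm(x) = 0.59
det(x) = -0.00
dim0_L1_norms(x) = [0.64, 0.05]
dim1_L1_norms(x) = [0.64, 0.05]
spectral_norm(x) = 0.59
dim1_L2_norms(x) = [0.59, 0.05]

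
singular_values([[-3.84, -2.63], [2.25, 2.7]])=[5.78, 0.77]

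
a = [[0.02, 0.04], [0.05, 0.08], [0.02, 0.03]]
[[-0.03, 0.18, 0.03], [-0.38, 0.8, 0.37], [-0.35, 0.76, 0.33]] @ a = [[0.01,0.01], [0.04,0.06], [0.04,0.06]]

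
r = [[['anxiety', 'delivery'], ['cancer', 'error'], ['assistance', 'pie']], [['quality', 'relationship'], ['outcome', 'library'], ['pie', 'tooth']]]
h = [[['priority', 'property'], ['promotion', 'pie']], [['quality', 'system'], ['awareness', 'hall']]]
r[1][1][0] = 'outcome'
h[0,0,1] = 'property'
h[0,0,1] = 'property'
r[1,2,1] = 'tooth'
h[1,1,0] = 'awareness'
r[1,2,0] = 'pie'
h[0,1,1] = 'pie'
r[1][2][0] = 'pie'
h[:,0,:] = [['priority', 'property'], ['quality', 'system']]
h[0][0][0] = 'priority'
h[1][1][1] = 'hall'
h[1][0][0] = 'quality'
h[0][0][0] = 'priority'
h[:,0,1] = ['property', 'system']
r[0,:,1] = ['delivery', 'error', 'pie']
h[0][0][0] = 'priority'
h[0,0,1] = 'property'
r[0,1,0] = 'cancer'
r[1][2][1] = 'tooth'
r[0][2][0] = 'assistance'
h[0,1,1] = 'pie'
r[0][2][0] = 'assistance'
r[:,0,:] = [['anxiety', 'delivery'], ['quality', 'relationship']]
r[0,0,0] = 'anxiety'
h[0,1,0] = 'promotion'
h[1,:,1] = ['system', 'hall']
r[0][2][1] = 'pie'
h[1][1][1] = 'hall'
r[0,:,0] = ['anxiety', 'cancer', 'assistance']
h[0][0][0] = 'priority'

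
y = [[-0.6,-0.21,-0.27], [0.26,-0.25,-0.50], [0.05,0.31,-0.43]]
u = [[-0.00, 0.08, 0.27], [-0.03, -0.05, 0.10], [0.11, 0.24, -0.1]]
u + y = [[-0.6,-0.13,0.0], [0.23,-0.30,-0.40], [0.16,0.55,-0.53]]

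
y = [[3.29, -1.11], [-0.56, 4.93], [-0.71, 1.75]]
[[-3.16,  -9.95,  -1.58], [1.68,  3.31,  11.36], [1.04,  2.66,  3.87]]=y @ [[-0.88, -2.91, 0.31], [0.24, 0.34, 2.34]]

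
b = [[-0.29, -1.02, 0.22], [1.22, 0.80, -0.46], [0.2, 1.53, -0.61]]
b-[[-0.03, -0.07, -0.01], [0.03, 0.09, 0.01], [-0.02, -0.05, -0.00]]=[[-0.26, -0.95, 0.23], [1.19, 0.71, -0.47], [0.22, 1.58, -0.61]]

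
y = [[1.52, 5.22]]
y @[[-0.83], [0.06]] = [[-0.95]]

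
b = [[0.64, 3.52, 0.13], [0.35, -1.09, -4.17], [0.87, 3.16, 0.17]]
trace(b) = -0.28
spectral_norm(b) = 5.22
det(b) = -4.40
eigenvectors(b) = [[0.95+0.00j, 0.60+0.00j, 0.60-0.00j], [(-0.28+0j), (-0.12+0.57j), -0.12-0.57j], [0.13+0.00j, (0.54-0.06j), (0.54+0.06j)]]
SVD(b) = [[0.61, -0.41, 0.68], [-0.55, -0.83, -0.0], [0.56, -0.37, -0.74]] @ diag([5.222963437506335, 3.867953573591249, 0.21768804058720626]) @ [[0.13,  0.87,  0.47], [-0.23,  -0.44,  0.87], [-0.97,  0.22,  -0.14]]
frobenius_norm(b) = 6.50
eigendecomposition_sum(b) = [[-0.45-0.00j, (0.06-0j), 0.51+0.00j], [0.13+0.00j, -0.02+0.00j, -0.15-0.00j], [-0.06-0.00j, (0.01-0j), (0.07+0j)]] + [[(0.54-0.23j), 1.73+0.20j, (-0.19+2.15j)], [0.11+0.56j, -0.54+1.61j, (-2.01-0.61j)], [0.46-0.26j, (1.58+0j), 0.05+1.95j]] + [[0.54+0.23j, (1.73-0.2j), (-0.19-2.15j)], [0.11-0.56j, (-0.54-1.61j), (-2.01+0.61j)], [(0.46+0.26j), 1.58-0.00j, 0.05-1.95j]]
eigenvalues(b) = [(-0.4+0j), (0.06+3.33j), (0.06-3.33j)]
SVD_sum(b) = [[0.43, 2.80, 1.52], [-0.38, -2.51, -1.36], [0.39, 2.57, 1.4]] + [[0.36, 0.69, -1.37], [0.73, 1.42, -2.81], [0.32, 0.63, -1.25]] + [[-0.14,0.03,-0.02],  [0.0,-0.00,0.00],  [0.15,-0.04,0.02]]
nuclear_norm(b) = 9.31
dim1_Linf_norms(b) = [3.52, 4.17, 3.16]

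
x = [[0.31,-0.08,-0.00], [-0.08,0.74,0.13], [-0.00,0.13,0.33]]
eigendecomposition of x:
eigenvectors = [[-0.16,-0.74,-0.65], [0.95,0.07,-0.30], [0.27,-0.67,0.69]]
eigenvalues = [0.79, 0.32, 0.27]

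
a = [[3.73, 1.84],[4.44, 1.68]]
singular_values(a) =[6.3, 0.3]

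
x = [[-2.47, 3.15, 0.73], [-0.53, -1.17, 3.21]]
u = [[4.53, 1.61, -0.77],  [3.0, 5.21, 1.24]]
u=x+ [[7.00, -1.54, -1.50], [3.53, 6.38, -1.97]]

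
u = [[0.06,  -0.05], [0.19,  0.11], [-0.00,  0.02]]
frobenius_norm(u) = 0.23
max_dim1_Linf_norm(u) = 0.19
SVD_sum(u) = [[0.03, 0.01], [0.19, 0.1], [0.01, 0.0]] + [[0.03, -0.06],[-0.0, 0.01],[-0.01, 0.02]]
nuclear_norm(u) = 0.30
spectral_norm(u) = 0.22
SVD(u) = [[-0.13, 0.96], [-0.99, -0.12], [-0.04, -0.24]] @ diag([0.2215784540268085, 0.07485311423774908]) @ [[-0.89, -0.46], [0.46, -0.89]]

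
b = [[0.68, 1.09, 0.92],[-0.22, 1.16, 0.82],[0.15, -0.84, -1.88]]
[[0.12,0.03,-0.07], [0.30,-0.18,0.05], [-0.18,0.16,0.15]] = b@[[-0.18, 0.23, -0.1],[0.25, -0.10, 0.12],[-0.03, -0.02, -0.14]]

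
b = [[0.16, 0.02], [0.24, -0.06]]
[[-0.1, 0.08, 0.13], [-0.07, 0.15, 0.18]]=b @ [[-0.49, 0.53, 0.78],[-0.84, -0.35, 0.1]]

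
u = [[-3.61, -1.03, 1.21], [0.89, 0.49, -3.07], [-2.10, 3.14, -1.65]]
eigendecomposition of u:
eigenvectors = [[(-0.79+0j),  -0.01-0.22j,  (-0.01+0.22j)], [(-0.27+0j),  0.19+0.62j,  (0.19-0.62j)], [(-0.55+0j),  0.73+0.00j,  0.73-0.00j]]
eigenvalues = [(-3.12+0j), (-0.82+3.26j), (-0.82-3.26j)]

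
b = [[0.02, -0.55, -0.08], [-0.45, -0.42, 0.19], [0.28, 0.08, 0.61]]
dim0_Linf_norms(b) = [0.45, 0.55, 0.61]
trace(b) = 0.21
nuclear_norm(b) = 1.81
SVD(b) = [[-0.57, 0.18, -0.80], [-0.67, 0.46, 0.58], [0.48, 0.87, -0.14]] @ diag([0.7894448218743828, 0.6443961707286224, 0.3777968347750047]) @ [[0.54,0.80,0.26], [0.06,-0.35,0.93], [-0.84,0.48,0.24]]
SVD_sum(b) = [[-0.24,-0.36,-0.12], [-0.28,-0.42,-0.14], [0.2,0.3,0.1]] + [[0.01,-0.04,0.11], [0.02,-0.1,0.28], [0.03,-0.20,0.52]] + [[0.25,-0.15,-0.07], [-0.19,0.11,0.05], [0.04,-0.03,-0.01]]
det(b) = -0.19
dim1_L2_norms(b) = [0.56, 0.64, 0.68]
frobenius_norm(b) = 1.09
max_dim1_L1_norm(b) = 1.06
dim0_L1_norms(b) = [0.75, 1.05, 0.88]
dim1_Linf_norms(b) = [0.55, 0.45, 0.61]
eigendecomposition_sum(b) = [[-0.22+0.00j, (-0.36+0j), (0.04-0j)], [(-0.32+0j), (-0.53+0j), (0.05-0j)], [0.06-0.00j, 0.10-0.00j, -0.01+0.00j]] + [[0.12+0.26j, (-0.09-0.12j), (-0.06+0.29j)], [-0.06-0.19j, 0.06+0.09j, (0.07-0.2j)], [(0.11-0.35j), -0.01+0.19j, 0.31-0.23j]] + [[0.12-0.26j, -0.09+0.12j, -0.06-0.29j], [(-0.06+0.19j), (0.06-0.09j), (0.07+0.2j)], [0.11+0.35j, (-0.01-0.19j), (0.31+0.23j)]]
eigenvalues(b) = [(-0.76+0j), (0.49+0.12j), (0.49-0.12j)]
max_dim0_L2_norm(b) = 0.7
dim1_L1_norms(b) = [0.65, 1.06, 0.97]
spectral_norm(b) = 0.79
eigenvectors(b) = [[(0.56+0j), 0.41-0.38j, 0.41+0.38j], [0.82+0.00j, (-0.33+0.23j), (-0.33-0.23j)], [-0.16+0.00j, (-0.73+0j), -0.73-0.00j]]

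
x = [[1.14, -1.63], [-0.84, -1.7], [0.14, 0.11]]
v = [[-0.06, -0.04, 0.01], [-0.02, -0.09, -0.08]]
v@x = [[-0.03, 0.17], [0.04, 0.18]]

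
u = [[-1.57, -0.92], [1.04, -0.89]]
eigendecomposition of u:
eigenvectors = [[(0.24-0.64j), (0.24+0.64j)],[(-0.73+0j), (-0.73-0j)]]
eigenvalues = [(-1.23+0.92j), (-1.23-0.92j)]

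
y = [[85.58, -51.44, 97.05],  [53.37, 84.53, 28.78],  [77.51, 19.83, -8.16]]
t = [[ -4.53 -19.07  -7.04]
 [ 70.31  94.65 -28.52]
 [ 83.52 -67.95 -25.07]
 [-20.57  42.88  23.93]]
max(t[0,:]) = -4.53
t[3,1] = 42.88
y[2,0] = 77.51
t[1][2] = -28.52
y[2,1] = 19.83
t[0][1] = -19.07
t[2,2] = -25.07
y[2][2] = -8.16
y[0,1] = -51.44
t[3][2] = 23.93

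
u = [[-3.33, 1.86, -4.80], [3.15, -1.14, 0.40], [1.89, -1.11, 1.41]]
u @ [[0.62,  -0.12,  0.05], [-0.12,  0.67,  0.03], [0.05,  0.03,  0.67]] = [[-2.53, 1.50, -3.33], [2.11, -1.13, 0.39], [1.38, -0.93, 1.01]]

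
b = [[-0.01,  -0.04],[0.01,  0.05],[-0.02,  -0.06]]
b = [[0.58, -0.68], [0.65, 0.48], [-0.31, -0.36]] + [[-0.59, 0.64], [-0.64, -0.43], [0.29, 0.3]]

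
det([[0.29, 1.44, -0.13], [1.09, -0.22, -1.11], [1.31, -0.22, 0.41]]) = -2.841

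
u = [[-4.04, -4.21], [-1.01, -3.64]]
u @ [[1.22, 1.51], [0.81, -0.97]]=[[-8.34, -2.02], [-4.18, 2.01]]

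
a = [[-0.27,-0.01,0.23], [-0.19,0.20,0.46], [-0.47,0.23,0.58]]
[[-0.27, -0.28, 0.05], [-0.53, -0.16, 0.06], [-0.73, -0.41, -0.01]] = a@[[0.30, 0.88, 0.42], [-0.46, 0.38, -0.83], [-0.83, -0.15, 0.66]]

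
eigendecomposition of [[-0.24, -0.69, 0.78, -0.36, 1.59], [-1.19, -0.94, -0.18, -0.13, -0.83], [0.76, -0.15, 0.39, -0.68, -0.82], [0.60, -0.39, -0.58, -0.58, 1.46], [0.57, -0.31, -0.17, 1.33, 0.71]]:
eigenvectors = [[0.33+0.00j, (0.45+0j), 0.01+0.39j, (0.01-0.39j), (-0.48+0j)],[(-0.3+0j), -0.25+0.00j, -0.71+0.00j, -0.71-0.00j, -0.87+0.00j],[-0.32+0.00j, 0.82+0.00j, -0.01-0.29j, (-0.01+0.29j), 0.13+0.00j],[0.52+0.00j, (-0.2+0j), 0.35-0.12j, (0.35+0.12j), 0.06+0.00j],[0.66+0.00j, (-0.16+0j), (-0.33-0.13j), -0.33+0.13j, (-0.02+0j)]]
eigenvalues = [(2.25+0j), (1.17+0j), (-1.25+0.4j), (-1.25-0.4j), (-1.59+0j)]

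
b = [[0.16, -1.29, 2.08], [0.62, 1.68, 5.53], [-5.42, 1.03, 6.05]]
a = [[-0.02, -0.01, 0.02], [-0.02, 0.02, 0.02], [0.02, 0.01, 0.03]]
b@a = [[0.06, -0.01, 0.04], [0.06, 0.08, 0.21], [0.21, 0.14, 0.09]]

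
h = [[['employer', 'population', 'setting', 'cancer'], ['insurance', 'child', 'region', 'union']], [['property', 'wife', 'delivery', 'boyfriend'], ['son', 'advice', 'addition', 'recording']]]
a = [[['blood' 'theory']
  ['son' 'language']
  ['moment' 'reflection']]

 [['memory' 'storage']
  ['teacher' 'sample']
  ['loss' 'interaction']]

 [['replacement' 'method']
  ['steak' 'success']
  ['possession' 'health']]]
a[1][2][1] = 'interaction'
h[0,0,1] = 'population'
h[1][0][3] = 'boyfriend'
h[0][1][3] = 'union'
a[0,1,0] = 'son'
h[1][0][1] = 'wife'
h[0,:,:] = [['employer', 'population', 'setting', 'cancer'], ['insurance', 'child', 'region', 'union']]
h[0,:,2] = ['setting', 'region']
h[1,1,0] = 'son'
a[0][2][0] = 'moment'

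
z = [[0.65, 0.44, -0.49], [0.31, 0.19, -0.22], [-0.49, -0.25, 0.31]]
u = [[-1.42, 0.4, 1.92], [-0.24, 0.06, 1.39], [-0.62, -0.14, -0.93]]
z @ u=[[-0.72, 0.36, 2.32],[-0.35, 0.17, 1.06],[0.56, -0.25, -1.58]]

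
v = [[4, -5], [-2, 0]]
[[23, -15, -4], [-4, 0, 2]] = v @ [[2, 0, -1], [-3, 3, 0]]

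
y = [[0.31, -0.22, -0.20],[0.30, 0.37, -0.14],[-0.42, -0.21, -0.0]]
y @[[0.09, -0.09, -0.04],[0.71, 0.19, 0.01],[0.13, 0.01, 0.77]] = [[-0.15, -0.07, -0.17],[0.27, 0.04, -0.12],[-0.19, -0.00, 0.01]]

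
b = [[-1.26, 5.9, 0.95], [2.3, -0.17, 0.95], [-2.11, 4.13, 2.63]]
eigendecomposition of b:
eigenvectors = [[0.72, -0.65, 0.68], [-0.48, -0.44, 0.51], [0.49, 0.62, 0.53]]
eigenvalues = [-4.57, 1.88, 3.89]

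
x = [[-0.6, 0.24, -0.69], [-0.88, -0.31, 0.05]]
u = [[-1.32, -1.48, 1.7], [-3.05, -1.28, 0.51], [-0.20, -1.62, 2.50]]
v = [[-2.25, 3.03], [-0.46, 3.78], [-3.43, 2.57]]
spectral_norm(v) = 6.49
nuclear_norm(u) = 7.04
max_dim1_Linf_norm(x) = 0.88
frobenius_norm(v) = 6.86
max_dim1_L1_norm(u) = 4.84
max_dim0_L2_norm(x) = 1.07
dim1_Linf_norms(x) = [0.69, 0.88]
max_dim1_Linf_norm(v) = 3.78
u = v @ x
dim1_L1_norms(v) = [5.28, 4.24, 6.0]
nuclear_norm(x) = 1.82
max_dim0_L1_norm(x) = 1.48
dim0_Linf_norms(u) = [3.05, 1.62, 2.5]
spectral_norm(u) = 4.56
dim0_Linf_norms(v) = [3.43, 3.78]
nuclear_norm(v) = 8.73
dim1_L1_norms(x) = [1.53, 1.24]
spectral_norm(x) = 1.14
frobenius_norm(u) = 5.19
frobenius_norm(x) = 1.33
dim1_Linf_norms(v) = [3.03, 3.78, 3.43]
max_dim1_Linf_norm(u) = 3.05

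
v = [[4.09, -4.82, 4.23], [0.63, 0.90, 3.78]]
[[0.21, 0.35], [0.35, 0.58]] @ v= [[1.08, -0.7, 2.21], [1.80, -1.16, 3.67]]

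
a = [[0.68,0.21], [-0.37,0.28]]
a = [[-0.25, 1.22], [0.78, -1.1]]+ [[0.93, -1.01], [-1.15, 1.38]]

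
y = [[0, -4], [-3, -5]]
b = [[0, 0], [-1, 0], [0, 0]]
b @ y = [[0, 0], [0, 4], [0, 0]]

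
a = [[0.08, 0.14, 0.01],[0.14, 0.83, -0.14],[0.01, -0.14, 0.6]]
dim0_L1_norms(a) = [0.23, 1.11, 0.75]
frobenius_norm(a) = 1.06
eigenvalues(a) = [0.05, 0.91, 0.54]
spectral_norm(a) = 0.91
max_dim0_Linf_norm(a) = 0.83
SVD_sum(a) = [[0.02, 0.12, -0.05], [0.12, 0.75, -0.33], [-0.05, -0.33, 0.15]] + [[0.01, 0.03, 0.07], [0.03, 0.08, 0.19], [0.07, 0.19, 0.45]] + [[0.05, -0.01, -0.0], [-0.01, 0.00, 0.0], [-0.0, 0.0, 0.00]]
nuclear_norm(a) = 1.51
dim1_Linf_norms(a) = [0.14, 0.83, 0.6]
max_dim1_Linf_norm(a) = 0.83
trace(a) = 1.51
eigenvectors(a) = [[-0.98,0.15,0.13],[0.19,0.91,0.38],[0.07,-0.40,0.91]]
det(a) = 0.03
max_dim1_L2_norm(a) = 0.85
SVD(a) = [[-0.15,0.13,-0.98],[-0.91,0.38,0.19],[0.4,0.91,0.07]] @ diag([0.914374420805347, 0.543204826225864, 0.05242075296878879]) @ [[-0.15, -0.91, 0.40], [0.13, 0.38, 0.91], [-0.98, 0.19, 0.07]]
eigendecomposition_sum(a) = [[0.05, -0.01, -0.00], [-0.01, 0.00, 0.0], [-0.0, 0.0, 0.0]] + [[0.02, 0.12, -0.05], [0.12, 0.75, -0.33], [-0.05, -0.33, 0.15]] + [[0.01, 0.03, 0.07], [0.03, 0.08, 0.19], [0.07, 0.19, 0.45]]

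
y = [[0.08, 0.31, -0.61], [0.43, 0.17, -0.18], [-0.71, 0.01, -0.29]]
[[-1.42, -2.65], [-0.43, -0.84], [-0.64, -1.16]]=y @ [[-0.07,0.13], [0.17,-1.41], [2.40,3.65]]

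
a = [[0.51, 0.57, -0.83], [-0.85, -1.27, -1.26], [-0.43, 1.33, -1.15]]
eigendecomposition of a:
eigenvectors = [[(0.92+0j), (-0.01+0.28j), -0.01-0.28j], [-0.18+0.00j, -0.71+0.00j, -0.71-0.00j], [(-0.34+0j), -0.01+0.64j, -0.01-0.64j]]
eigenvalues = [(0.71+0j), (-1.31+1.47j), (-1.31-1.47j)]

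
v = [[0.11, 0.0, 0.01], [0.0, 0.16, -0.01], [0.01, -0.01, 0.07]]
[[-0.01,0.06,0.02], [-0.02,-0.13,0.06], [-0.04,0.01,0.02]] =v @ [[-0.07, 0.54, 0.19], [-0.14, -0.81, 0.36], [-0.54, -0.11, 0.26]]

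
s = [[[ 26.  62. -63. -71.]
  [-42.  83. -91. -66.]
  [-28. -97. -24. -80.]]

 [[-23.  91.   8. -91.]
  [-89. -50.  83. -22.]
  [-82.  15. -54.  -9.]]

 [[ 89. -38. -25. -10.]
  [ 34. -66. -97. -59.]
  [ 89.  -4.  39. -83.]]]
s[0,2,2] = -24.0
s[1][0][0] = -23.0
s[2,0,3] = -10.0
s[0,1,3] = -66.0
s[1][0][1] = 91.0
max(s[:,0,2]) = 8.0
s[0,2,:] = [-28.0, -97.0, -24.0, -80.0]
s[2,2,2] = 39.0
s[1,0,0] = -23.0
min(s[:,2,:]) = -97.0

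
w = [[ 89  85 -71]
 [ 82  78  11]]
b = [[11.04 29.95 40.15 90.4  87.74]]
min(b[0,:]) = 11.04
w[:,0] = [89, 82]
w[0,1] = 85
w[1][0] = 82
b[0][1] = 29.95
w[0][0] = 89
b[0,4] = 87.74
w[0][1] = 85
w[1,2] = 11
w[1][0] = 82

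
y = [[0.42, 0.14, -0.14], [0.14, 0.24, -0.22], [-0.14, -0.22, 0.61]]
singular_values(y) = [0.8, 0.35, 0.12]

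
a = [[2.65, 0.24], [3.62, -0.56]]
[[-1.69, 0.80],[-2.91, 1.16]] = a @ [[-0.70,0.31],[0.68,-0.07]]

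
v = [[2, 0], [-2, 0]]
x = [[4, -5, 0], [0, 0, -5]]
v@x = [[8, -10, 0], [-8, 10, 0]]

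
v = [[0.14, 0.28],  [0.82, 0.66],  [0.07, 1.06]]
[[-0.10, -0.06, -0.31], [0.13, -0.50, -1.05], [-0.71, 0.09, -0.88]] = v@[[0.74, -0.72, -0.64], [-0.72, 0.13, -0.79]]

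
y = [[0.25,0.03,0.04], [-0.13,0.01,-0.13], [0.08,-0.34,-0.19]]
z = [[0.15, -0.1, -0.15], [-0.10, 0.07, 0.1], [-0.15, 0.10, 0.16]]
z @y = [[0.04, 0.05, 0.05], [-0.03, -0.04, -0.03], [-0.04, -0.06, -0.05]]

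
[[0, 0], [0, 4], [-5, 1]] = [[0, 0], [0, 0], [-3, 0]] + [[0, 0], [0, 4], [-2, 1]]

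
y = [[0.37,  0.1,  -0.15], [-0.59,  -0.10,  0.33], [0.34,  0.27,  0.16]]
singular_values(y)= [0.85, 0.35, 0.0]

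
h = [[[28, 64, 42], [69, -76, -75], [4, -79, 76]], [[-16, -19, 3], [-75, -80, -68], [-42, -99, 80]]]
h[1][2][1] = -99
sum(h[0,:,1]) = -91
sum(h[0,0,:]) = 134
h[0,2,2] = 76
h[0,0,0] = 28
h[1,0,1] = -19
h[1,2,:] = [-42, -99, 80]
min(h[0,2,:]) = -79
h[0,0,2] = 42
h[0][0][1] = 64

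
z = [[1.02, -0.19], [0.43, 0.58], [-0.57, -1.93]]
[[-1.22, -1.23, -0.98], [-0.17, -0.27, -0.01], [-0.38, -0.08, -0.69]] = z@[[-1.1, -1.14, -0.85], [0.52, 0.38, 0.61]]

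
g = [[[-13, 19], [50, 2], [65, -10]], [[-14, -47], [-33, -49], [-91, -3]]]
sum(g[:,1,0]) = 17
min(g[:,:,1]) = -49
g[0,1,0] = 50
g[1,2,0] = -91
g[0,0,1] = 19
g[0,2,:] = [65, -10]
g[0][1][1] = 2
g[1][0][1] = -47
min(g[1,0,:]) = -47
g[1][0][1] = -47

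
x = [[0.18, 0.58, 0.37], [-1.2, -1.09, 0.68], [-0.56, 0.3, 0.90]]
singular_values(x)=[1.88, 1.12, 0.08]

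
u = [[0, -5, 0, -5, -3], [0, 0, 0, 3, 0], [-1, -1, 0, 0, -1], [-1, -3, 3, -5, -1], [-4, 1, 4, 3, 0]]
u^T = [[0, 0, -1, -1, -4], [-5, 0, -1, -3, 1], [0, 0, 0, 3, 4], [-5, 3, 0, -5, 3], [-3, 0, -1, -1, 0]]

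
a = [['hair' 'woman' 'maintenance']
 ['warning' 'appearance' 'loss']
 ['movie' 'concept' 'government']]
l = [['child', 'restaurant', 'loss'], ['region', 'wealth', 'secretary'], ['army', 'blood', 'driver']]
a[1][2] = 'loss'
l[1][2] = 'secretary'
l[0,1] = 'restaurant'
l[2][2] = 'driver'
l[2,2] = 'driver'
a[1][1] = 'appearance'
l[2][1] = 'blood'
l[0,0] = 'child'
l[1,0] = 'region'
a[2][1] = 'concept'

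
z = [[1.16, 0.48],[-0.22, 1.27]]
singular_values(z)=[1.41, 1.12]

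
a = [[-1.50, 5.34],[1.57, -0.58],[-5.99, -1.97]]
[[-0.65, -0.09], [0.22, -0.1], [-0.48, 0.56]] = a@[[0.11, -0.08], [-0.09, -0.04]]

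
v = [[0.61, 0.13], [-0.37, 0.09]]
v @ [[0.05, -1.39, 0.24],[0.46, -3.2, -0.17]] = [[0.09, -1.26, 0.12], [0.02, 0.23, -0.1]]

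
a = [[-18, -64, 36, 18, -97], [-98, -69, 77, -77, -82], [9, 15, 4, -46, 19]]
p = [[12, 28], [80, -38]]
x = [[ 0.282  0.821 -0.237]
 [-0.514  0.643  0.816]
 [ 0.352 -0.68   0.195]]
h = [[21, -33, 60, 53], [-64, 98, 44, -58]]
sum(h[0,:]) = 101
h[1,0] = -64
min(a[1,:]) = -98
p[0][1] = 28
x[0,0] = 0.282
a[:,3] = [18, -77, -46]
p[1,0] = 80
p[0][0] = 12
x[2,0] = 0.352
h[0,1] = -33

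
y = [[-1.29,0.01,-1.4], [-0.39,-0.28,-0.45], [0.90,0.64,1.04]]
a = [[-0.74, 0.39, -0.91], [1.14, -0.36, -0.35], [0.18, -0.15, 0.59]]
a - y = [[0.55,0.38,0.49], [1.53,-0.08,0.10], [-0.72,-0.79,-0.45]]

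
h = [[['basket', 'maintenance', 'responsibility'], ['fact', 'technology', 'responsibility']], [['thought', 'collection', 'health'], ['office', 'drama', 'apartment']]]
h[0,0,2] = 'responsibility'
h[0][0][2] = 'responsibility'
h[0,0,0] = 'basket'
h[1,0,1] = 'collection'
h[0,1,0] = 'fact'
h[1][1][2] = 'apartment'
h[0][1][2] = 'responsibility'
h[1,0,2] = 'health'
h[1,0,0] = 'thought'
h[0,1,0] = 'fact'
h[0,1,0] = 'fact'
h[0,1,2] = 'responsibility'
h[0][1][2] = 'responsibility'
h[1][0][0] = 'thought'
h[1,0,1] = 'collection'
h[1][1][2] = 'apartment'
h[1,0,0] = 'thought'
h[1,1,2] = 'apartment'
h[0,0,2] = 'responsibility'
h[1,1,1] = 'drama'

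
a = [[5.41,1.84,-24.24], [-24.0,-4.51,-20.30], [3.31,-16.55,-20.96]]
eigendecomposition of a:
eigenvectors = [[-0.09-0.60j, -0.09+0.60j, (0.35+0j)], [(0.71+0j), (0.71-0j), (0.68+0j)], [-0.34+0.13j, (-0.34-0.13j), (0.65+0j)]]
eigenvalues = [(8.16+16.51j), (8.16-16.51j), (-36.39+0j)]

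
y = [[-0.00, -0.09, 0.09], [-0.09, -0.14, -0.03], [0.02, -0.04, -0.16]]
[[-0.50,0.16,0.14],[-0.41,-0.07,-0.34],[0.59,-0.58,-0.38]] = y@[[3.02,  -2.19,  1.72], [1.82,  1.23,  0.81], [-3.78,  3.02,  2.4]]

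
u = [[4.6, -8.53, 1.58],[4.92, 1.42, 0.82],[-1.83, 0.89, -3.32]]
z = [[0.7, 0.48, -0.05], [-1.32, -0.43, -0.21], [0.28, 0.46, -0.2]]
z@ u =[[5.67, -5.33, 1.67], [-7.80, 10.46, -1.74], [3.92, -1.91, 1.48]]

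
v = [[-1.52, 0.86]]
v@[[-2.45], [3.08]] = [[6.37]]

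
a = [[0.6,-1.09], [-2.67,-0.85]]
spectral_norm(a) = 2.81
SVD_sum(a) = [[0.29,  0.08], [-2.7,  -0.73]] + [[0.31,-1.17], [0.03,-0.12]]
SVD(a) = [[-0.11, 0.99], [0.99, 0.11]] @ diag([2.8147784781301732, 1.2151222650643783]) @ [[-0.97, -0.26],[0.26, -0.97]]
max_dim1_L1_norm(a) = 3.52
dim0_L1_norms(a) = [3.27, 1.94]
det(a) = -3.42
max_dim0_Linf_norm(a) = 2.67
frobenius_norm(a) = 3.07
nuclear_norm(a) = 4.03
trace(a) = -0.25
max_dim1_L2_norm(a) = 2.8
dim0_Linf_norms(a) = [2.67, 1.09]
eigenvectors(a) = [[0.69, 0.39], [-0.72, 0.92]]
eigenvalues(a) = [1.73, -1.98]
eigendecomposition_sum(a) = [[1.20, -0.51], [-1.24, 0.53]] + [[-0.60,  -0.58], [-1.43,  -1.38]]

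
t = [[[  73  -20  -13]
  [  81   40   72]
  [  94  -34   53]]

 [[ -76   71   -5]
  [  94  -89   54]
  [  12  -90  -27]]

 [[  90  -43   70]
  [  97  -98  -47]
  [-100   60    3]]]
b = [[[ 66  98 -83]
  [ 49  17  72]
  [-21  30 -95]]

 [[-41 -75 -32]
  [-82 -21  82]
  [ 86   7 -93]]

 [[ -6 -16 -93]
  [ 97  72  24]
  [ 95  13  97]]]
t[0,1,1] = 40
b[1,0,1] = -75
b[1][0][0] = -41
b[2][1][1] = 72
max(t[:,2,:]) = 94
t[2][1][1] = -98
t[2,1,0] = 97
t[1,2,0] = 12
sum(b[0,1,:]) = 138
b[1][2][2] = -93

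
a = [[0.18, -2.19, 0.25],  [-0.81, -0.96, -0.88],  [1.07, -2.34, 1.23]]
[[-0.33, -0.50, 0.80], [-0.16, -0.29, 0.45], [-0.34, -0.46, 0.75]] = a@[[0.18, 0.2, -0.38], [0.15, 0.23, -0.37], [-0.15, -0.11, 0.24]]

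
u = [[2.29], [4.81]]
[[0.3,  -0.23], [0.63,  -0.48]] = u @ [[0.13, -0.1]]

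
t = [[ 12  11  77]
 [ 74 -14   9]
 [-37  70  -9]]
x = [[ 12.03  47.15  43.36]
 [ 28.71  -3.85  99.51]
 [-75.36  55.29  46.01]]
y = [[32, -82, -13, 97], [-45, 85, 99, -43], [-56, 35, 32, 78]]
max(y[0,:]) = 97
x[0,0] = 12.03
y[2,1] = 35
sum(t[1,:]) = 69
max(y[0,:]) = 97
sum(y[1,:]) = 96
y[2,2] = 32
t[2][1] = 70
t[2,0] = -37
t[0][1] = 11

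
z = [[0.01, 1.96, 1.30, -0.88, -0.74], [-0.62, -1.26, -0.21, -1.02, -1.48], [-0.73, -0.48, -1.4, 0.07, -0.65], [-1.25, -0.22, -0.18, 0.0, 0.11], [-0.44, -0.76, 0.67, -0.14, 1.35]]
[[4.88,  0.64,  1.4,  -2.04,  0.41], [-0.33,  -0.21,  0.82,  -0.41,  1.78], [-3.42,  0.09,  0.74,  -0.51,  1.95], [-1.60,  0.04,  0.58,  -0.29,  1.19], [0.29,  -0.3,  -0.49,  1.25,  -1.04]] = z@[[0.91, -0.07, -0.50, 0.39, -0.95], [0.73, 0.36, 0.56, -0.82, 0.26], [1.67, -0.17, -0.47, 0.22, -0.72], [-1.4, -0.19, -0.98, 0.38, -0.44], [-0.05, 0.02, -0.08, 0.52, -0.62]]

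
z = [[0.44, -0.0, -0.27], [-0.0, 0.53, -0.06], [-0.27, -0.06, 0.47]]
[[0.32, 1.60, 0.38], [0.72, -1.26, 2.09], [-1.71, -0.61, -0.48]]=z@[[-2.23, 4.1, 0.83], [0.81, -2.29, 3.93], [-4.82, 0.76, -0.04]]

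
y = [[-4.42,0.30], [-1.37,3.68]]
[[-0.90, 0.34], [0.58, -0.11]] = y @ [[0.22, -0.08], [0.24, -0.06]]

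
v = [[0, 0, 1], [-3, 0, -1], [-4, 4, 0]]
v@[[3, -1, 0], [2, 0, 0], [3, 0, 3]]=[[3, 0, 3], [-12, 3, -3], [-4, 4, 0]]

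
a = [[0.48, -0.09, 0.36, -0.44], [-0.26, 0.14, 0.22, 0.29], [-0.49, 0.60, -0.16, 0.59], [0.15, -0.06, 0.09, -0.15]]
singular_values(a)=[1.26, 0.41, 0.25, 0.0]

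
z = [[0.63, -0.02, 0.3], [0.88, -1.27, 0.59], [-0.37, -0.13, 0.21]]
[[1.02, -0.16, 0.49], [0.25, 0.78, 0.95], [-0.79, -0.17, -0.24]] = z @ [[1.72, 0.21, 0.75], [0.93, -0.96, -0.21], [-0.14, -1.05, 0.04]]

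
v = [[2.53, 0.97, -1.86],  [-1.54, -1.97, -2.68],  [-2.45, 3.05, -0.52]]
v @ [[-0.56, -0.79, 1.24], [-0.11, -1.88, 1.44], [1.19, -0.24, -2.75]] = [[-3.74, -3.38, 9.65], [-2.11, 5.56, 2.62], [0.42, -3.67, 2.78]]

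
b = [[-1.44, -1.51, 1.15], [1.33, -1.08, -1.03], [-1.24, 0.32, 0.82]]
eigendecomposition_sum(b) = [[-0.74+0.80j, (-0.69-1j), 0.66-0.59j],[(0.66+0.34j), -0.53+0.64j, (-0.51-0.33j)],[(-0.64-0.07j), (0.23-0.68j), (0.51+0.11j)]] + [[-0.74-0.80j, -0.69+1.00j, 0.66+0.59j], [0.66-0.34j, -0.53-0.64j, (-0.51+0.33j)], [-0.64+0.07j, 0.23+0.68j, (0.51-0.11j)]] + [[(0.04+0j), (-0.12-0j), -0.17-0.00j], [0.00+0.00j, (-0.01-0j), -0.01-0.00j], [(0.05+0j), -0.15-0.00j, -0.20-0.00j]]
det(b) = -0.53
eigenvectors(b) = [[-0.74+0.00j, (-0.74-0j), (0.63+0j)], [0.13+0.49j, 0.13-0.49j, 0.06+0.00j], [(-0.26-0.35j), (-0.26+0.35j), 0.77+0.00j]]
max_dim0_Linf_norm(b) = 1.51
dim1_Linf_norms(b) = [1.51, 1.33, 1.24]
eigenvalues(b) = [(-0.76+1.55j), (-0.76-1.55j), (-0.18+0j)]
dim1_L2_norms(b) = [2.38, 2.0, 1.52]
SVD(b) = [[-0.68, -0.71, -0.19], [0.54, -0.66, 0.52], [-0.50, 0.25, 0.83]] @ diag([2.9108711245467807, 1.8713898237189601, 0.0976187684867659]) @ [[0.79, 0.10, -0.6],[-0.09, 0.99, 0.04],[-0.60, -0.02, -0.8]]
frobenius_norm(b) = 3.46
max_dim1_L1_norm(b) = 4.1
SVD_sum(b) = [[-1.57,-0.20,1.19], [1.24,0.16,-0.94], [-1.15,-0.14,0.87]] + [[0.12, -1.31, -0.05], [0.12, -1.23, -0.05], [-0.04, 0.47, 0.02]] + [[0.01,  0.00,  0.02], [-0.03,  -0.0,  -0.04], [-0.05,  -0.0,  -0.06]]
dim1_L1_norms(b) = [4.1, 3.44, 2.38]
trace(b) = -1.70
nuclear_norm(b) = 4.88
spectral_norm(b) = 2.91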